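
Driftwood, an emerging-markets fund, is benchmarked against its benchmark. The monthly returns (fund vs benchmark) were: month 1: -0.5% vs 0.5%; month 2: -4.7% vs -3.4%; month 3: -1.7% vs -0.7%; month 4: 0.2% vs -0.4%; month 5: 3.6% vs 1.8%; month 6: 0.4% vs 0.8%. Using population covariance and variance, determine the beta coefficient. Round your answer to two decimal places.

1.44

r̄p = -0.4500%,  r̄m = -0.2333%
Cov = Σ(rp − r̄p)(rm − r̄m) / 6 = 3.8350
Var(rm) = Σ(rm − r̄m)² / 6 = 2.6689
β = Cov / Var = 3.8350 / 2.6689 = 1.4369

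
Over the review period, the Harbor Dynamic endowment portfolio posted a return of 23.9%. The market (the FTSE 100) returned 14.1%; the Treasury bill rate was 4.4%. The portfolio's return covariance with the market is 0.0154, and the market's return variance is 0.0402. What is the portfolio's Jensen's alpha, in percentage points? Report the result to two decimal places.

15.78

β = Cov / Var = 0.0154 / 0.0402 = 0.3831
E[R] = Rf + β(Rm − Rf) = 4.4% + 0.3831 × (14.1% − 4.4%) = 8.1161%
α = Rp − E[R] = 23.9% − 8.1161% = 15.7839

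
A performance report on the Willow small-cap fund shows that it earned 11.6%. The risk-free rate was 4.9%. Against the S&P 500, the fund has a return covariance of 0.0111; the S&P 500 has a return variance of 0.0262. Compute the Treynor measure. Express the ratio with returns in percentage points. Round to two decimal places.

15.81

β = Cov / Var = 0.0111 / 0.0262 = 0.4237
Treynor = (Rp − Rf) / β = (11.6% − 4.9%) / 0.4237 = 6.70 / 0.4237 = 15.8131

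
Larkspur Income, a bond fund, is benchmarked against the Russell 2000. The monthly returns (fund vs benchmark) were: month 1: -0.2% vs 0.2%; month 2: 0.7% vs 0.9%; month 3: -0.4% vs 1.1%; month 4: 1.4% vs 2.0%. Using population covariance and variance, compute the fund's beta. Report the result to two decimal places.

r̄p = 0.3750%,  r̄m = 1.0500%
Cov = Σ(rp − r̄p)(rm − r̄m) / 4 = 0.3438
Var(rm) = Σ(rm − r̄m)² / 4 = 0.4125
β = Cov / Var = 0.3438 / 0.4125 = 0.8335

0.83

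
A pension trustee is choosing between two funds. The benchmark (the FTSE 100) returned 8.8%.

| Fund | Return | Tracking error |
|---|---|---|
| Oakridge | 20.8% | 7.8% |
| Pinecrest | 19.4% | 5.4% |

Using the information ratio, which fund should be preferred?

Pinecrest

Oakridge: IR = (20.8% − 8.8%) / 7.8% = 1.538
Pinecrest: IR = (19.4% − 8.8%) / 5.4% = 1.963
Highest: Pinecrest (1.963).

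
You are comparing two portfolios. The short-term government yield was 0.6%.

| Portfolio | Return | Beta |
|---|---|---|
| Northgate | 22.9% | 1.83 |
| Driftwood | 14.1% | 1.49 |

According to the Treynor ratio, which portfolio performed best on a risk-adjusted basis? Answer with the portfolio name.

Northgate

Northgate: Treynor = (22.9% − 0.6%) / 1.83 = 12.186
Driftwood: Treynor = (14.1% − 0.6%) / 1.49 = 9.060
Highest: Northgate (12.186).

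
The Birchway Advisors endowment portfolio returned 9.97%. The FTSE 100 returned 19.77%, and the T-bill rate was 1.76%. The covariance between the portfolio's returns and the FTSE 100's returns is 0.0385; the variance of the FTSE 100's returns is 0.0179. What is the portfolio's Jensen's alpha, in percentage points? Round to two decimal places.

-30.53

β = Cov / Var = 0.0385 / 0.0179 = 2.1508
E[R] = Rf + β(Rm − Rf) = 1.76% + 2.1508 × (19.77% − 1.76%) = 40.4959%
α = Rp − E[R] = 9.97% − 40.4959% = -30.5259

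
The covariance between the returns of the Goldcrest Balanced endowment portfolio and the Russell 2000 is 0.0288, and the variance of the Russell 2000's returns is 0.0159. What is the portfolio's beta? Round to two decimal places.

1.81

β = Cov(Rp, Rm) / Var(Rm) = 0.0288 / 0.0159 = 1.8113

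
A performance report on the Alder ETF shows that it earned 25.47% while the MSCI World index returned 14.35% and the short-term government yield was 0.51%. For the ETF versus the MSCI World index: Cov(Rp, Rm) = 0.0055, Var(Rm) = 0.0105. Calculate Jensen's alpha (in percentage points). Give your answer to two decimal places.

β = Cov / Var = 0.0055 / 0.0105 = 0.5238
E[R] = Rf + β(Rm − Rf) = 0.51% + 0.5238 × (14.35% − 0.51%) = 7.7594%
α = Rp − E[R] = 25.47% − 7.7594% = 17.7106

17.71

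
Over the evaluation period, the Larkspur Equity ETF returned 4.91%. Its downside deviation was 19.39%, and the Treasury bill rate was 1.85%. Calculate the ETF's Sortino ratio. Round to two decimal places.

0.16

Sortino = (Rp − Rf) / σd = (4.91% − 1.85%) / 19.39% = 3.06% / 19.39% = 0.1578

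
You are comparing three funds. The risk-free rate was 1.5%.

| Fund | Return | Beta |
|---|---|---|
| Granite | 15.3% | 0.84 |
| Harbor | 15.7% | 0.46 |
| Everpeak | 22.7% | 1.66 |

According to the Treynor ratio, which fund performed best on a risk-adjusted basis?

Granite: Treynor = (15.3% − 1.5%) / 0.84 = 16.429
Harbor: Treynor = (15.7% − 1.5%) / 0.46 = 30.870
Everpeak: Treynor = (22.7% − 1.5%) / 1.66 = 12.771
Highest: Harbor (30.870).

Harbor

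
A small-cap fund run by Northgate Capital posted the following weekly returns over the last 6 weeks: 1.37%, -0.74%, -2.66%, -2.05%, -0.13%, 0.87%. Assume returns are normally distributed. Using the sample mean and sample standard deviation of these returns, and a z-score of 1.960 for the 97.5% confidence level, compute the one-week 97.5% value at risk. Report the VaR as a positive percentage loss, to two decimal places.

3.67

Mean return r̄ = -3.340 / 6 = -0.5567%
Sample std dev = √[12.6171 / 5] = 1.5885%
VaR = −(r̄ − z·σ) = −(-0.5567 − 1.960 × 1.5885) = −(-3.6702) = 3.6702%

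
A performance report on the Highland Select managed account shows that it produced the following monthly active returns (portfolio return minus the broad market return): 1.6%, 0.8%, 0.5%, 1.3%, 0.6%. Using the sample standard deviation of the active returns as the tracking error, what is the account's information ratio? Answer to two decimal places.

2.03

r̄ = (1.6 + 0.8 + 0.5 + 1.3 + 0.6) / 5 = 0.9600%
Sample σ = √[Σ(r − r̄)² / 4] = √[0.8920 / 4] = √0.2230 = 0.4722%
IR = r̄ / tracking error = 0.9600 / 0.4722 = 2.0330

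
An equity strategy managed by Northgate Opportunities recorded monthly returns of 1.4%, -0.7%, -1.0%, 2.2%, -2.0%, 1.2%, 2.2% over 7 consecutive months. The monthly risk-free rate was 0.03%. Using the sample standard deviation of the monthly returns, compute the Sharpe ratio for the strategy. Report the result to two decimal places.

0.26

μ = (1.4 − 0.7 − 1 + 2.2 − 2 + 1.2 + 2.2) / 7 = 3.30 / 7 = 0.4714%
Sample σ = √[Σ(r − μ)² / 6] = √[17.0143 / 6] = √2.8357 = 1.6840%
Sharpe = (μ − rf) / σ = (0.4714 − 0.03) / 1.6840 = 0.4414 / 1.6840 = 0.2621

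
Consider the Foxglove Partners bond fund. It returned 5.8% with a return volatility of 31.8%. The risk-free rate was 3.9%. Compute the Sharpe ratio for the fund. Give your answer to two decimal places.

Sharpe = (Rp − Rf) / σp = (5.8% − 3.9%) / 31.8% = 1.90% / 31.8% = 0.0597

0.06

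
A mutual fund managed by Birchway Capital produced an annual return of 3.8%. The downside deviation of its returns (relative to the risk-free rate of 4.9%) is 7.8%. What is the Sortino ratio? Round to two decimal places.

-0.14

Sortino = (Rp − Rf) / σd = (3.8% − 4.9%) / 7.8% = -1.10% / 7.8% = -0.1410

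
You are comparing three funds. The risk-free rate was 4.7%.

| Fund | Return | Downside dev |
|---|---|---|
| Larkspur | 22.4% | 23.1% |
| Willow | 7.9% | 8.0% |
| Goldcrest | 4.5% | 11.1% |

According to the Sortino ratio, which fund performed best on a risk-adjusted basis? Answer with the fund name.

Larkspur: Sortino ratio = (22.4% − 4.7%) / 23.1% = 0.766
Willow: Sortino ratio = (7.9% − 4.7%) / 8.0% = 0.400
Goldcrest: Sortino ratio = (4.5% − 4.7%) / 11.1% = -0.018
Highest: Larkspur (0.766).

Larkspur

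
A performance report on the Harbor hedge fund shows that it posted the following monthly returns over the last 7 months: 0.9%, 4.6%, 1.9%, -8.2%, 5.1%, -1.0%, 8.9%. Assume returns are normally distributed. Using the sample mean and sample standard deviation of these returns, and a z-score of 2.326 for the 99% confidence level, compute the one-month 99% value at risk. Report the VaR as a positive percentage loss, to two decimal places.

μ = (0.9 + 4.6 + 1.9 − 8.2 + 5.1 − 1 + 8.9) / 7 = 1.7429%
Sample std dev = √[177.7771 / 6] = 5.4433%
VaR = −(μ − z·σ) = −(1.7429 − 2.326 × 5.4433) = −(-10.9182) = 10.9182%

10.92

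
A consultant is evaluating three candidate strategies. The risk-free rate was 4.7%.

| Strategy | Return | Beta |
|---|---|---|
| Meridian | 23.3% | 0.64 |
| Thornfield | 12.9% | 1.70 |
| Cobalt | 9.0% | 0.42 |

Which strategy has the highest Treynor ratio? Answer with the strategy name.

Meridian

Meridian: Treynor = (23.3% − 4.7%) / 0.64 = 29.063
Thornfield: Treynor = (12.9% − 4.7%) / 1.70 = 4.824
Cobalt: Treynor = (9.0% − 4.7%) / 0.42 = 10.238
Highest: Meridian (29.063).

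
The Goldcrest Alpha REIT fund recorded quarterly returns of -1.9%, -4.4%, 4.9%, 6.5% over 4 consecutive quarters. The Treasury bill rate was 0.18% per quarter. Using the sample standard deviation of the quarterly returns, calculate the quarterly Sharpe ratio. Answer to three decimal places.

r̄ = (-1.9 − 4.4 + 4.9 + 6.5) / 4 = 1.2750%
Sample std dev = √[82.7275 / 3] = 5.2513%
Sharpe = (r̄ − rf) / σ = (1.2750 − 0.18) / 5.2513 = 1.0950 / 5.2513 = 0.2085

0.209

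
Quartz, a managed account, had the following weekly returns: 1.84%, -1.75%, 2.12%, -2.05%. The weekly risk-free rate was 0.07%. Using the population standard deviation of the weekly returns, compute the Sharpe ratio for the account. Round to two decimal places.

Mean return μ = 0.160 / 4 = 0.0400%
Σ(r − μ)² = (1.84 − 0.0400)² + (-1.75 − 0.0400)² + (2.12 − 0.0400)² + … = 15.1386
population σ = √(15.1386 / 4) = √3.7847 = 1.9454%
Sharpe = (μ − rf) / σ = (0.0400 − 0.07) / 1.9454 = -0.0300 / 1.9454 = -0.0154

-0.02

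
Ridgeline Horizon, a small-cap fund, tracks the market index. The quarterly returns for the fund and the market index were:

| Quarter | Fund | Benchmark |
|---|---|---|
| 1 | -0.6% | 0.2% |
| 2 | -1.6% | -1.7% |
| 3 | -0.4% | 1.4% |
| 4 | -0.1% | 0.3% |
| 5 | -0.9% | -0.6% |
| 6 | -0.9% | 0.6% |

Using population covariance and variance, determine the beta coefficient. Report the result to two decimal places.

0.38

r̄p = -0.7500%,  r̄m = 0.0333%
Cov = Σ(rp − r̄p)(rm − r̄m) / 6 = 0.3600
Var(rm) = Σ(rm − r̄m)² / 6 = 0.9489
β = Cov / Var = 0.3600 / 0.9489 = 0.3794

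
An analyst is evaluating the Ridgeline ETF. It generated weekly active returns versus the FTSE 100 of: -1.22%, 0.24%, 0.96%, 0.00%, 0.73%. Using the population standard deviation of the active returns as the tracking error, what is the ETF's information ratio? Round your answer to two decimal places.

μ = (-1.22 + 0.24 + 0.96 + 0 + 0.73) / 5 = 0.1420%
Σ(r − μ)² = (-1.22 − 0.1420)² + (0.24 − 0.1420)² + … = 2.8997
population σ = √(2.8997 / 5) = √0.5799 = 0.7615%
IR = μ / tracking error = 0.1420 / 0.7615 = 0.1865

0.19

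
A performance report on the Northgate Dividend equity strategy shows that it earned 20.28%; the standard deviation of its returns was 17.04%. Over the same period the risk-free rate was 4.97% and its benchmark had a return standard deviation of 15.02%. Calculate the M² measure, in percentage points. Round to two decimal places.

18.47

Sharpe = (Rp − Rf) / σp = (20.28% − 4.97%) / 17.04% = 0.8985
M² = Rf + Sharpe × σm = 4.97% + 0.8985 × 15.02% = 18.4655%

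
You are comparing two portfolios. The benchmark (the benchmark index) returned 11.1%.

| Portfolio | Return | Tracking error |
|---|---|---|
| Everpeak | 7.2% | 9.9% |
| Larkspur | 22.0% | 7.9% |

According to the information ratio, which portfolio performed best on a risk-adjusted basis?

Larkspur

Everpeak: IR = (7.2% − 11.1%) / 9.9% = -0.394
Larkspur: IR = (22.0% − 11.1%) / 7.9% = 1.380
Highest: Larkspur (1.380).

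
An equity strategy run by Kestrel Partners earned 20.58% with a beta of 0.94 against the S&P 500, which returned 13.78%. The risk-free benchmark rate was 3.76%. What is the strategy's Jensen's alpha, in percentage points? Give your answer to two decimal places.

7.40

CAPM expected return = Rf + β(Rm − Rf) = 3.76% + 0.94 × (13.78% − 3.76%) = 3.76 + 0.94 × 10.02 = 13.1788%
Jensen's α = Rp − E[R] = 20.58% − 13.1788% = 7.4012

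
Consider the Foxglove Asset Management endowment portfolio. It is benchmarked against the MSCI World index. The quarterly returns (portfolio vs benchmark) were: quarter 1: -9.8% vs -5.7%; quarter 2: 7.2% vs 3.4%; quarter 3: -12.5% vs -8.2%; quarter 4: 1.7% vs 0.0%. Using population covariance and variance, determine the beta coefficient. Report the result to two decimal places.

r̄p = -3.3500%,  r̄m = -2.6250%
Cov = Σ(rp − r̄p)(rm − r̄m) / 4 = 36.9163
Var(rm) = Σ(rm − r̄m)² / 4 = 20.9319
β = Cov / Var = 36.9163 / 20.9319 = 1.7636

1.76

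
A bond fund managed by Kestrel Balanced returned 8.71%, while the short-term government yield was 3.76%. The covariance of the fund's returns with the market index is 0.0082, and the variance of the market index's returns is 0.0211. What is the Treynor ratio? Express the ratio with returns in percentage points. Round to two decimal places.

β = Cov / Var = 0.0082 / 0.0211 = 0.3886
Treynor = (Rp − Rf) / β = (8.71% − 3.76%) / 0.3886 = 4.95 / 0.3886 = 12.7380

12.74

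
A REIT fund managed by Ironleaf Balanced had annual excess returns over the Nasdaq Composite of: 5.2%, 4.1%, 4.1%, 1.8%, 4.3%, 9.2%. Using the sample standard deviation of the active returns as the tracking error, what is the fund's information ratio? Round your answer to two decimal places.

Mean return μ = 28.70 / 6 = 4.7833%
Σ(r − μ)² = 29.7483; sample σ = √(29.7483/5) = 2.4392%
IR = μ / tracking error = 4.7833 / 2.4392 = 1.9610

1.96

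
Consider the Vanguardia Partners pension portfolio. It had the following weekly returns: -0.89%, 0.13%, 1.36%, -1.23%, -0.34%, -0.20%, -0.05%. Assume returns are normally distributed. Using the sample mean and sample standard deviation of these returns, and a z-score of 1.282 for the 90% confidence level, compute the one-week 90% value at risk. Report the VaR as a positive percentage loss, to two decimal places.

r̄ = (-0.89 + 0.13 + 1.36 − 1.23 − 0.34 − 0.2 − 0.05) / 7 = -0.1743%
Sample σ = √[Σ(r − r̄)² / 6] = √[4.1170 / 6] = √0.6862 = 0.8284%
VaR = −(r̄ − z·σ) = −(-0.1743 − 1.282 × 0.8284) = −(-1.2363) = 1.2363%

1.24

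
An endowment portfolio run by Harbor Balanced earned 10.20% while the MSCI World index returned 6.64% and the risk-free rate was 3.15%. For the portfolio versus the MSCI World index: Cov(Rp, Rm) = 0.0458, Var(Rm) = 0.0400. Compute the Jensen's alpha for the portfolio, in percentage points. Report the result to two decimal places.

β = Cov / Var = 0.0458 / 0.0400 = 1.1450
E[R] = Rf + β(Rm − Rf) = 3.15% + 1.1450 × (6.64% − 3.15%) = 7.1461%
α = Rp − E[R] = 10.20% − 7.1461% = 3.0539

3.05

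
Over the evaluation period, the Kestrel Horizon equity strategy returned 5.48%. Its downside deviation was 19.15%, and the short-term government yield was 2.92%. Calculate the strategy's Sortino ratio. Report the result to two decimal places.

Sortino = (Rp − Rf) / σd = (5.48% − 2.92%) / 19.15% = 2.56% / 19.15% = 0.1337

0.13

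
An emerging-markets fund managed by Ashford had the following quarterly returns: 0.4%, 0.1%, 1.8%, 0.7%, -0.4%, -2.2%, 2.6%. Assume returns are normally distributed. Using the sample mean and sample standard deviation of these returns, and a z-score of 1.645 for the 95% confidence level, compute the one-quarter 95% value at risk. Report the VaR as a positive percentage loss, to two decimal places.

2.12

r̄ = (0.4 + 0.1 + 1.8 + 0.7 − 0.4 − 2.2 + 2.6) / 7 = 0.4286%
Σ(r − r̄)² = (0.4 − 0.4286)² + (0.1 − 0.4286)² + … = 14.3743
σ = √[14.3743 / 6] = 1.5478%
VaR = −(r̄ − z·σ) = −(0.4286 − 1.645 × 1.5478) = −(-2.1175) = 2.1175%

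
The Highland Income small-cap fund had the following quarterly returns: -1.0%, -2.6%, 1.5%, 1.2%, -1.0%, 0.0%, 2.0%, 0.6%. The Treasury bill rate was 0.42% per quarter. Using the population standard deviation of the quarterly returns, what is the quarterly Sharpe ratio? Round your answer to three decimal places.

-0.230

Mean return r̄ = 0.70 / 8 = 0.0875%
Population std dev = √[16.7488 / 8] = 1.4469%
Sharpe = (r̄ − rf) / σ = (0.0875 − 0.42) / 1.4469 = -0.3325 / 1.4469 = -0.2298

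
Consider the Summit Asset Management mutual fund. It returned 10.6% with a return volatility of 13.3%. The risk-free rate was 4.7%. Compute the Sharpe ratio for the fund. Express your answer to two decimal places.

0.44

Sharpe = (Rp − Rf) / σp = (10.6% − 4.7%) / 13.3% = 5.90% / 13.3% = 0.4436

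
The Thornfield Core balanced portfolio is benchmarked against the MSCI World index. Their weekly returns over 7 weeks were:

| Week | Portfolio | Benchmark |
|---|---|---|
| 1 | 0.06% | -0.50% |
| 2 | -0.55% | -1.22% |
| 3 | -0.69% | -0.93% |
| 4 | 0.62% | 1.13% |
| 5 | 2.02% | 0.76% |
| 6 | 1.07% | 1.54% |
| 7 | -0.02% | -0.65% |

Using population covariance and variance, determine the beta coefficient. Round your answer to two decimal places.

0.71

r̄p = 0.3586%,  r̄m = 0.0186%
Cov = Σ(rp − r̄p)(rm − r̄m) / 7 = 0.7332
Var(rm) = Σ(rm − r̄m)² / 7 = 1.0356
β = Cov / Var = 0.7332 / 1.0356 = 0.7080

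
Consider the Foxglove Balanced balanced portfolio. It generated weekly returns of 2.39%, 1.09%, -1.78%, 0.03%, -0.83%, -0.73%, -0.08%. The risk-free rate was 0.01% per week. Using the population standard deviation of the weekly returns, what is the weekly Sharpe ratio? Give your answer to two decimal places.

μ = (2.39 + 1.09 − 1.78 + 0.03 − 0.83 − 0.73 − 0.08) / 7 = 0.0129%
Σ(r − μ)² = (2.39 − 0.0129)² + (1.09 − 0.0129)² + … = 11.2965
σ = √[11.2965 / 7] = 1.2703%
Sharpe = (μ − rf) / σ = (0.0129 − 0.01) / 1.2703 = 0.0029 / 1.2703 = 0.0023

0.00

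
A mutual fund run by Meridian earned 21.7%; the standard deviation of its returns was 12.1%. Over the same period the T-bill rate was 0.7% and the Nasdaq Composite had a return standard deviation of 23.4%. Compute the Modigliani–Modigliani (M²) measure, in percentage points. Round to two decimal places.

Sharpe = (Rp − Rf) / σp = (21.7% − 0.7%) / 12.1% = 1.7355
M² = Rf + Sharpe × σm = 0.7% + 1.7355 × 23.4% = 41.3107%

41.31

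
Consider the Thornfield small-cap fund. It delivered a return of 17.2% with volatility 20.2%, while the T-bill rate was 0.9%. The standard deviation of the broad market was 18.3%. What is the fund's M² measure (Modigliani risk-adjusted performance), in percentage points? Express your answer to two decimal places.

Sharpe = (Rp − Rf) / σp = (17.2% − 0.9%) / 20.2% = 0.8069
M² = Rf + Sharpe × σm = 0.9% + 0.8069 × 18.3% = 15.6663%

15.67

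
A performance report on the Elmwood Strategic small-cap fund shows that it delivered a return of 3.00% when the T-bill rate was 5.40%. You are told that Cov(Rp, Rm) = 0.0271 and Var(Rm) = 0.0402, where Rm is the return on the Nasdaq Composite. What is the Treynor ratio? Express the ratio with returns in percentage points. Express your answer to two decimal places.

-3.56

β = Cov / Var = 0.0271 / 0.0402 = 0.6741
Treynor = (Rp − Rf) / β = (3.00% − 5.40%) / 0.6741 = -2.40 / 0.6741 = -3.5603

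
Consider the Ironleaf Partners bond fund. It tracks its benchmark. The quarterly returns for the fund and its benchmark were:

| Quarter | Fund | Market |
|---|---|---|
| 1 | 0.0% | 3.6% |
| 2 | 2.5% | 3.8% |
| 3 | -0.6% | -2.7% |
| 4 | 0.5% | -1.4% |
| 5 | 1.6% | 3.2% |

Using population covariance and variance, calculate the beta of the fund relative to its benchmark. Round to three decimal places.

0.269

r̄p = 0.8000%,  r̄m = 1.3000%
Cov = Σ(rp − r̄p)(rm − r̄m) / 5 = 2.0680
Var(rm) = Σ(rm − r̄m)² / 5 = 7.6880
β = Cov / Var = 2.0680 / 7.6880 = 0.2690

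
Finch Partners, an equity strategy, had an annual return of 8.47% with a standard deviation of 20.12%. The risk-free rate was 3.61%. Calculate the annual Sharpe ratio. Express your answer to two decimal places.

Sharpe = (Rp − Rf) / σp = (8.47% − 3.61%) / 20.12% = 4.86% / 20.12% = 0.2416

0.24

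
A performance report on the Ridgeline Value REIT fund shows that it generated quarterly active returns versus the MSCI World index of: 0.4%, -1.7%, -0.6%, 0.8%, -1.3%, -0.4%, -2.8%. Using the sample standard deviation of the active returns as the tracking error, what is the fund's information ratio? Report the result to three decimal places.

r̄ = (0.4 − 1.7 − 0.6 + 0.8 − 1.3 − 0.4 − 2.8) / 7 = -5.60 / 7 = -0.8000%
Sample std dev = √[9.2600 / 6] = 1.2423%
IR = r̄ / tracking error = -0.8000 / 1.2423 = -0.6440

-0.644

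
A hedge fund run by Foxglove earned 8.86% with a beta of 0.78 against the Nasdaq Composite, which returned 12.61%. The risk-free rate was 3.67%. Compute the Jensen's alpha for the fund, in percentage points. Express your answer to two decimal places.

-1.78

CAPM expected return = Rf + β(Rm − Rf) = 3.67% + 0.78 × (12.61% − 3.67%) = 3.67 + 0.78 × 8.94 = 10.6432%
Jensen's α = Rp − E[R] = 8.86% − 10.6432% = -1.7832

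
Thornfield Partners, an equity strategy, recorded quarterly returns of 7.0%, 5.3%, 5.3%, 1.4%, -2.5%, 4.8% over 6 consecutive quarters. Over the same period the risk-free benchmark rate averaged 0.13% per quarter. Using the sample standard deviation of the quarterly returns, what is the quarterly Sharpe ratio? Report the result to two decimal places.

0.98

r̄ = (7 + 5.3 + 5.3 + 1.4 − 2.5 + 4.8) / 6 = 3.5500%
Sample std dev = √[60.8150 / 5] = 3.4875%
Sharpe = (r̄ − rf) / σ = (3.5500 − 0.13) / 3.4875 = 3.4200 / 3.4875 = 0.9806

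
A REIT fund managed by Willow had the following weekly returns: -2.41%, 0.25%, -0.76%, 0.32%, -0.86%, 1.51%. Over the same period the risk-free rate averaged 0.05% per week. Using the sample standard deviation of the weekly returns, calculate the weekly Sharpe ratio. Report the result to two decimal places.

r̄ = (-2.41 + 0.25 − 0.76 + 0.32 − 0.86 + 1.51) / 6 = -0.3250%
Σ(r − r̄)² = (-2.41 − (-0.3250))² + (0.25 − (-0.3250))² + … = 8.9366
sample σ = √(8.9366 / 5) = √1.7873 = 1.3369%
Sharpe = (r̄ − rf) / σ = (-0.3250 − 0.05) / 1.3369 = -0.3750 / 1.3369 = -0.2805

-0.28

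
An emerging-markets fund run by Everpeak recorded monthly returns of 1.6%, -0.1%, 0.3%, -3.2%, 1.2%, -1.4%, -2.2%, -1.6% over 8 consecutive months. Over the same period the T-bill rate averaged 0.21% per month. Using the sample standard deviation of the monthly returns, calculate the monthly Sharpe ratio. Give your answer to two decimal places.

-0.52

Mean return r̄ = -5.40 / 8 = -0.6750%
Sample σ = √[Σ(r − r̄)² / 7] = √[20.0550 / 7] = √2.8650 = 1.6926%
Sharpe = (r̄ − rf) / σ = (-0.6750 − 0.21) / 1.6926 = -0.8850 / 1.6926 = -0.5229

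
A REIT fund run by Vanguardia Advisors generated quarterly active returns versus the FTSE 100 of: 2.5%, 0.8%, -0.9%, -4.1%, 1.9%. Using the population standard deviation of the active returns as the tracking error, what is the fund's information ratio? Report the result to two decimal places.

0.02

r̄ = (2.5 + 0.8 − 0.9 − 4.1 + 1.9) / 5 = 0.20 / 5 = 0.0400%
Population std dev = √[28.1120 / 5] = 2.3712%
IR = r̄ / tracking error = 0.0400 / 2.3712 = 0.0169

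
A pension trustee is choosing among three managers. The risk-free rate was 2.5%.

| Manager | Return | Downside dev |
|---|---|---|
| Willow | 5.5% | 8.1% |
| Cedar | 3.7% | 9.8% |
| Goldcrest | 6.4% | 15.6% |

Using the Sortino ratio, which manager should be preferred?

Willow: Sortino ratio = (5.5% − 2.5%) / 8.1% = 0.370
Cedar: Sortino ratio = (3.7% − 2.5%) / 9.8% = 0.122
Goldcrest: Sortino ratio = (6.4% − 2.5%) / 15.6% = 0.250
Highest: Willow (0.370).

Willow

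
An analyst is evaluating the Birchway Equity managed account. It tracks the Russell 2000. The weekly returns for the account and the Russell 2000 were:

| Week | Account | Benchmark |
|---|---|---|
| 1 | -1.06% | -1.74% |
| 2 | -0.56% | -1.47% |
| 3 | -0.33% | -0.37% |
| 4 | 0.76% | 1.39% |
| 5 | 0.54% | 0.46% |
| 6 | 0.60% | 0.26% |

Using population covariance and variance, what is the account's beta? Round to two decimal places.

0.59

r̄p = -0.0083%,  r̄m = -0.2450%
Cov = Σ(rp − r̄p)(rm − r̄m) / 6 = 0.7064
Var(rm) = Σ(rm − r̄m)² / 6 = 1.1961
β = Cov / Var = 0.7064 / 1.1961 = 0.5906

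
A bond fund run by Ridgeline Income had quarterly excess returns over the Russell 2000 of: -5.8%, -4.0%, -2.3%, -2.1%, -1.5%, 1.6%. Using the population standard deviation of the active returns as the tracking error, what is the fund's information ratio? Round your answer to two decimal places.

-1.03

r̄ = (-5.8 − 4 − 2.3 − 2.1 − 1.5 + 1.6) / 6 = -14.10 / 6 = -2.3500%
Population σ = √[Σ(r − r̄)² / 6] = √[31.0150 / 6] = √5.1692 = 2.2736%
IR = r̄ / tracking error = -2.3500 / 2.2736 = -1.0336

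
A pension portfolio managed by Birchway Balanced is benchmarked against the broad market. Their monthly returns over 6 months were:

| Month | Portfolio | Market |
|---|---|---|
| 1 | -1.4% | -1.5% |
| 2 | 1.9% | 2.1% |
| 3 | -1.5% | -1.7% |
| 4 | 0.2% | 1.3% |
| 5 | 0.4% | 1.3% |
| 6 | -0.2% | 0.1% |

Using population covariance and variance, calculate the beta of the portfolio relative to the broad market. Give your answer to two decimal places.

0.76

r̄p = -0.1000%,  r̄m = 0.2667%
Cov = Σ(rp − r̄p)(rm − r̄m) / 6 = 1.5933
Var(rm) = Σ(rm − r̄m)² / 6 = 2.0856
β = Cov / Var = 1.5933 / 2.0856 = 0.7640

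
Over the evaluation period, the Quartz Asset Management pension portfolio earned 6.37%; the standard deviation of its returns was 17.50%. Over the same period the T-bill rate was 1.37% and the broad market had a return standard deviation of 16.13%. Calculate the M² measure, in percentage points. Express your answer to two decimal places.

Sharpe = (Rp − Rf) / σp = (6.37% − 1.37%) / 17.50% = 0.2857
M² = Rf + Sharpe × σm = 1.37% + 0.2857 × 16.13% = 5.9783%

5.98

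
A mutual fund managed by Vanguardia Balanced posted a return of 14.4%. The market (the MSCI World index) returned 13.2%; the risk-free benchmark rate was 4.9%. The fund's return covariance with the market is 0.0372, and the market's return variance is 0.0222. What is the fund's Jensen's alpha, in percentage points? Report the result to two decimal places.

β = Cov / Var = 0.0372 / 0.0222 = 1.6757
E[R] = Rf + β(Rm − Rf) = 4.9% + 1.6757 × (13.2% − 4.9%) = 18.8083%
α = Rp − E[R] = 14.4% − 18.8083% = -4.4083

-4.41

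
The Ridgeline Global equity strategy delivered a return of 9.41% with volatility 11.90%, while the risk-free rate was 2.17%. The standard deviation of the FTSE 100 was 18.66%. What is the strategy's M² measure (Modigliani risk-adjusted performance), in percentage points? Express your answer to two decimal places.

Sharpe = (Rp − Rf) / σp = (9.41% − 2.17%) / 11.90% = 0.6084
M² = Rf + Sharpe × σm = 2.17% + 0.6084 × 18.66% = 13.5227%

13.52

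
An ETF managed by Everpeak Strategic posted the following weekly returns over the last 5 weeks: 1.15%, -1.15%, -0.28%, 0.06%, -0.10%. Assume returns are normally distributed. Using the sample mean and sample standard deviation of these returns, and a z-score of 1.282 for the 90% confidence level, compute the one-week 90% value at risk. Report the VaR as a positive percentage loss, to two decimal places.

1.12

r̄ = (1.15 − 1.15 − 0.28 + 0.06 − 0.1) / 5 = -0.320 / 5 = -0.0640%
Σ(r − r̄)² = (1.15 − (-0.0640))² + (-1.15 − (-0.0640))² + (-0.28 − (-0.0640))² + … = 2.7165
σ = √[2.7165 / 4] = 0.8241%
VaR = −(r̄ − z·σ) = −(-0.0640 − 1.282 × 0.8241) = −(-1.1205) = 1.1205%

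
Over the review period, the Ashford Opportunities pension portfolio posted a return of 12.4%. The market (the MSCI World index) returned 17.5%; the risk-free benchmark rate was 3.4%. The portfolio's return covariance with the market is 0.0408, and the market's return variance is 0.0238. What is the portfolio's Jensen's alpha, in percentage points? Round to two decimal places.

β = Cov / Var = 0.0408 / 0.0238 = 1.7143
E[R] = Rf + β(Rm − Rf) = 3.4% + 1.7143 × (17.5% − 3.4%) = 27.5716%
α = Rp − E[R] = 12.4% − 27.5716% = -15.1716

-15.17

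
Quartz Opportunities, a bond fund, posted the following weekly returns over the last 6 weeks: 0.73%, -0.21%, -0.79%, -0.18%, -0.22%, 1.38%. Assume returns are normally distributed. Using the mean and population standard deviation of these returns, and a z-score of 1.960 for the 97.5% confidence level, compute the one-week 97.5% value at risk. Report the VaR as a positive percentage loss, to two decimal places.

r̄ = (0.73 − 0.21 − 0.79 − 0.18 − 0.22 + 1.38) / 6 = 0.710 / 6 = 0.1183%
Population std dev = √[3.1023 / 6] = 0.7191%
VaR = −(r̄ − z·σ) = −(0.1183 − 1.960 × 0.7191) = −(-1.2911) = 1.2911%

1.29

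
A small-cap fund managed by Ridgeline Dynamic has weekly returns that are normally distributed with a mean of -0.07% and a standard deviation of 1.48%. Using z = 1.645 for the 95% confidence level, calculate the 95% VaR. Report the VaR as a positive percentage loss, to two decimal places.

VaR (as % loss) = −(μ − z·σ) = −(-0.07% − 1.645 × 1.48%) = −(-2.5046%) = 2.5046%

2.50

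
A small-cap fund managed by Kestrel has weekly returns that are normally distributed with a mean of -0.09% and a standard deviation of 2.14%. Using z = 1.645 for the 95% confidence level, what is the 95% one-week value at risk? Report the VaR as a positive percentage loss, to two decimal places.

3.61

VaR (as % loss) = −(μ − z·σ) = −(-0.09% − 1.645 × 2.14%) = −(-3.6103%) = 3.6103%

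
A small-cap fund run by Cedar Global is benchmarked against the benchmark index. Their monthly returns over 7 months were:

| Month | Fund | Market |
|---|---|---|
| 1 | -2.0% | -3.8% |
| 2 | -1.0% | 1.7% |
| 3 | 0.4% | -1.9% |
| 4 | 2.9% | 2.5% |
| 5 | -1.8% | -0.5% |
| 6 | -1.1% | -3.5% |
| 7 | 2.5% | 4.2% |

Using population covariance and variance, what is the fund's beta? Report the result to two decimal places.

0.48

r̄p = -0.0143%,  r̄m = -0.1857%
Cov = Σ(rp − r̄p)(rm − r̄m) / 7 = 3.9459
Var(rm) = Σ(rm − r̄m)² / 7 = 8.1555
β = Cov / Var = 3.9459 / 8.1555 = 0.4838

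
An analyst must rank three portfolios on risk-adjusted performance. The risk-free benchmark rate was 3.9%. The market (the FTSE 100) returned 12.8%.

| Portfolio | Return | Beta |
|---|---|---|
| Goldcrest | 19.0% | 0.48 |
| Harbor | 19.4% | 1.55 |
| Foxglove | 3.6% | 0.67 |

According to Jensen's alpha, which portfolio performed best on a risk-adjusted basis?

Goldcrest: α = 19.0% − [3.9% + 0.48 × (12.8% − 3.9%)] = 10.828
Harbor: α = 19.4% − [3.9% + 1.55 × (12.8% − 3.9%)] = 1.705
Foxglove: α = 3.6% − [3.9% + 0.67 × (12.8% − 3.9%)] = -6.263
Highest: Goldcrest (10.828).

Goldcrest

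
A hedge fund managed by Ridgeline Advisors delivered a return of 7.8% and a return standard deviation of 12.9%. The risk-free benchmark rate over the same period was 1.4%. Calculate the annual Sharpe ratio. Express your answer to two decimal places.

Sharpe = (Rp − Rf) / σp = (7.8% − 1.4%) / 12.9% = 6.40% / 12.9% = 0.4961

0.50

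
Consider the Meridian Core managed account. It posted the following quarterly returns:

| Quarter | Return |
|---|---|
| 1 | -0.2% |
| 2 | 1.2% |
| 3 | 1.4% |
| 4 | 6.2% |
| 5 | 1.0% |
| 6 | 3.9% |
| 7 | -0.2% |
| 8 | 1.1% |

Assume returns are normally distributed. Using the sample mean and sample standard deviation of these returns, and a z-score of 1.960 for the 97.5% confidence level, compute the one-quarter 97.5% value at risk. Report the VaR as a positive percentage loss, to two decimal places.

Mean return μ = 14.40 / 8 = 1.8000%
Sample std dev = √[33.4200 / 7] = 2.1850%
VaR = −(μ − z·σ) = −(1.8000 − 1.960 × 2.1850) = −(-2.4826) = 2.4826%

2.48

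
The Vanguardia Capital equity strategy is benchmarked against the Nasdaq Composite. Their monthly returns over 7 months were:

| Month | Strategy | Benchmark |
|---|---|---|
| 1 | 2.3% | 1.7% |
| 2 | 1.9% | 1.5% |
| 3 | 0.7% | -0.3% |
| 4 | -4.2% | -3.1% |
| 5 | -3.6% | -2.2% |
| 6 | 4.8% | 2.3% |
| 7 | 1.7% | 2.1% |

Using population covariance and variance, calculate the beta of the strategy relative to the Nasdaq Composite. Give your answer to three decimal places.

1.426

r̄p = 0.5143%,  r̄m = 0.2857%
Cov = Σ(rp − r̄p)(rm − r̄m) / 7 = 5.8673
Var(rm) = Σ(rm − r̄m)² / 7 = 4.1155
β = Cov / Var = 5.8673 / 4.1155 = 1.4257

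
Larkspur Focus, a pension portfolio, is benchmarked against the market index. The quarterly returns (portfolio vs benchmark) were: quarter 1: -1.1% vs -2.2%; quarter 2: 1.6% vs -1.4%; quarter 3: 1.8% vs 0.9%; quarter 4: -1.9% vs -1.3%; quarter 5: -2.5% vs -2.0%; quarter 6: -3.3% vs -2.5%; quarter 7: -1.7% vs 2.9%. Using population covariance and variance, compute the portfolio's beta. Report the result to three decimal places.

r̄p = -1.0143%,  r̄m = -0.8000%
Cov = Σ(rp − r̄p)(rm − r̄m) / 7 = 0.9871
Var(rm) = Σ(rm − r̄m)² / 7 = 3.3543
β = Cov / Var = 0.9871 / 3.3543 = 0.2943

0.294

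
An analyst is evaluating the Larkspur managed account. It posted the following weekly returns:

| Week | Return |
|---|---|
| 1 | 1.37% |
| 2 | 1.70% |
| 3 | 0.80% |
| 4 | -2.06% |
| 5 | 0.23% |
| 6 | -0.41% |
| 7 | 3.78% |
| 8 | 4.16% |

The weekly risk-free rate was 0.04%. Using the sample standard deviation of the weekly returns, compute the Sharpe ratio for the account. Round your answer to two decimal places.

0.56

r̄ = (1.37 + 1.7 + 0.8 − 2.06 + 0.23 − 0.41 + 3.78 + 4.16) / 8 = 9.570 / 8 = 1.1963%
Σ(r − r̄)² = (1.37 − 1.1963)² + (1.7 − 1.1963)² + … = 30.0174
sample σ = √(30.0174 / 7) = √4.2882 = 2.0708%
Sharpe = (r̄ − rf) / σ = (1.1963 − 0.04) / 2.0708 = 1.1563 / 2.0708 = 0.5584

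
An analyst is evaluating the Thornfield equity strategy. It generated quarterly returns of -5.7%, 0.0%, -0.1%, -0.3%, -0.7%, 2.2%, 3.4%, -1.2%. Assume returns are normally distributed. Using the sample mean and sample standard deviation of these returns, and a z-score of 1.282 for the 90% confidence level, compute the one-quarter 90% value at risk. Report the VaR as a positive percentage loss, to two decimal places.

Mean return μ = -2.40 / 8 = -0.3000%
Sample σ = √[Σ(r − μ)² / 7] = √[50.2000 / 7] = √7.1714 = 2.6779%
VaR = −(μ − z·σ) = −(-0.3000 − 1.282 × 2.6779) = −(-3.7331) = 3.7331%

3.73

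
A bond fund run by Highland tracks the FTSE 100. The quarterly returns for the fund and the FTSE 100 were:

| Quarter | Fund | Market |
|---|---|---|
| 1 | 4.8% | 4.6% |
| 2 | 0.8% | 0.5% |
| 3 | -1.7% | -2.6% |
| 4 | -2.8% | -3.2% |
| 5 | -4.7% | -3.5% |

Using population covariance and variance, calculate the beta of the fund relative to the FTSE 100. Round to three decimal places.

r̄p = -0.7200%,  r̄m = -0.8400%
Cov = Σ(rp − r̄p)(rm − r̄m) / 5 = 9.8572
Var(rm) = Σ(rm − r̄m)² / 5 = 9.4264
β = Cov / Var = 9.8572 / 9.4264 = 1.0457

1.046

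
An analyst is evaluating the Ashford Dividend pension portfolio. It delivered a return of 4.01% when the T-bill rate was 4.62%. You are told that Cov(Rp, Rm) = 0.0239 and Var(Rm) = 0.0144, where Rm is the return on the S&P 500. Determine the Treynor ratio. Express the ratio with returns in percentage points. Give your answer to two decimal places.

-0.37

β = Cov / Var = 0.0239 / 0.0144 = 1.6597
Treynor = (Rp − Rf) / β = (4.01% − 4.62%) / 1.6597 = -0.61 / 1.6597 = -0.3675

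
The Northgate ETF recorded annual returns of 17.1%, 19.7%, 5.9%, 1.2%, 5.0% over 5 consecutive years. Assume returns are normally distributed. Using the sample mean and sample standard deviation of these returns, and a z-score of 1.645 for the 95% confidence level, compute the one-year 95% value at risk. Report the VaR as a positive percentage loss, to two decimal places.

r̄ = (17.1 + 19.7 + 5.9 + 1.2 + 5) / 5 = 9.7800%
Sample σ = √[Σ(r − r̄)² / 4] = √[263.5080 / 4] = √65.8770 = 8.1165%
VaR = −(r̄ − z·σ) = −(9.7800 − 1.645 × 8.1165) = −(-3.5716) = 3.5716%

3.57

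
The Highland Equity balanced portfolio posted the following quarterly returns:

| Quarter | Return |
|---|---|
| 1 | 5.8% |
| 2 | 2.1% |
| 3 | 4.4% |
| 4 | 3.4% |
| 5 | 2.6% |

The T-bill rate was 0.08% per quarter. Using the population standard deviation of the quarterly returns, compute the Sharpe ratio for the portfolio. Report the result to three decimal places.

Mean return μ = 18.30 / 5 = 3.6600%
Population std dev = √[8.7520 / 5] = 1.3230%
Sharpe = (μ − rf) / σ = (3.6600 − 0.08) / 1.3230 = 3.5800 / 1.3230 = 2.7060

2.706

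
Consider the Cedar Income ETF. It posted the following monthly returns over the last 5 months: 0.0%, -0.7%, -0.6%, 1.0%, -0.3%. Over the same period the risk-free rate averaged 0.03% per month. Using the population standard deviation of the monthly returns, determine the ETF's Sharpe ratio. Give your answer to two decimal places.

-0.25

r̄ = (0 − 0.7 − 0.6 + 1 − 0.3) / 5 = -0.1200%
Population σ = √[Σ(r − r̄)² / 5] = √[1.8680 / 5] = √0.3736 = 0.6112%
Sharpe = (r̄ − rf) / σ = (-0.1200 − 0.03) / 0.6112 = -0.1500 / 0.6112 = -0.2454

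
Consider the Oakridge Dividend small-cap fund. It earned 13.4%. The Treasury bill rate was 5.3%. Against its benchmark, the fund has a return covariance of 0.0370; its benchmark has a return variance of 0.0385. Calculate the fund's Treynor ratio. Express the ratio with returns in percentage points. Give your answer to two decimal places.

β = Cov / Var = 0.0370 / 0.0385 = 0.9610
Treynor = (Rp − Rf) / β = (13.4% − 5.3%) / 0.9610 = 8.10 / 0.9610 = 8.4287

8.43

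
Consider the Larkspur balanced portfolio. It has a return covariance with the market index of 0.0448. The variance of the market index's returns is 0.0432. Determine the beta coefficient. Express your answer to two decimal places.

1.04

β = Cov(Rp, Rm) / Var(Rm) = 0.0448 / 0.0432 = 1.0370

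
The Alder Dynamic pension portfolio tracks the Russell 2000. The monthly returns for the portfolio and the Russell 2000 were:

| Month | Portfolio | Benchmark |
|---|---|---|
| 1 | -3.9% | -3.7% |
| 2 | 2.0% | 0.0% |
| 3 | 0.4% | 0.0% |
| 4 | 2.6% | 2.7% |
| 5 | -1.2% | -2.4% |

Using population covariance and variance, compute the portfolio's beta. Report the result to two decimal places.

0.99

r̄p = -0.0200%,  r̄m = -0.6800%
Cov = Σ(rp − r̄p)(rm − r̄m) / 5 = 4.8524
Var(rm) = Σ(rm − r̄m)² / 5 = 4.8856
β = Cov / Var = 4.8524 / 4.8856 = 0.9932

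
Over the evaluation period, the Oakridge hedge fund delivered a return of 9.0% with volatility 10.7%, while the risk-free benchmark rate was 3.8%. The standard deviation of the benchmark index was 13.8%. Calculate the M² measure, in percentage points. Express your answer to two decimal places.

10.51

Sharpe = (Rp − Rf) / σp = (9.0% − 3.8%) / 10.7% = 0.4860
M² = Rf + Sharpe × σm = 3.8% + 0.4860 × 13.8% = 10.5068%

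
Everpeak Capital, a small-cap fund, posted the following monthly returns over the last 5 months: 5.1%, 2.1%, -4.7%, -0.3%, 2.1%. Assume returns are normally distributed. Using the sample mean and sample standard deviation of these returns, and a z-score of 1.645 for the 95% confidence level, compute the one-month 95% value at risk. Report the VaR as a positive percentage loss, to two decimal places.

5.15

r̄ = (5.1 + 2.1 − 4.7 − 0.3 + 2.1) / 5 = 0.8600%
Sample std dev = √[53.3120 / 4] = 3.6508%
VaR = −(r̄ − z·σ) = −(0.8600 − 1.645 × 3.6508) = −(-5.1456) = 5.1456%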